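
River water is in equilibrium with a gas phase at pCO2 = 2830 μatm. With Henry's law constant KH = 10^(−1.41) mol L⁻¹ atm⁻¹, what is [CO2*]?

KH = 10^(−1.41) = 3.890×10^-2 mol L⁻¹ atm⁻¹
[CO2*] = KH · pCO2 = 3.890×10^-2 × 2830×10^-6 atm = 1.10×10^-4 mol/L

[CO2*] = 110 μmol/L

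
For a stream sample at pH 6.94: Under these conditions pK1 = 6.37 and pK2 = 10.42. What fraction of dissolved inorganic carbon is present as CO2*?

α₀ = 1 / (1 + K1/[H⁺] + K1K2/[H⁺]²) = 1 / (1 + 10^+0.57 + 10^-2.91)
   = 1 / (1 + 3.7154 + 0.0012303) = 1/4.7166 = 0.2120

α₀ = 0.212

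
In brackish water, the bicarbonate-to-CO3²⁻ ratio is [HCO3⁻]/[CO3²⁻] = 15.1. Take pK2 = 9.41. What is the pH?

pH = 8.23

From K2 = [H⁺][CO3²⁻]/[HCO3⁻]:  pH = pK2 − log₁₀([HCO3⁻]/[CO3²⁻])
log₁₀(15.1) = +1.179
pH = 9.41 − (+1.179) = 8.23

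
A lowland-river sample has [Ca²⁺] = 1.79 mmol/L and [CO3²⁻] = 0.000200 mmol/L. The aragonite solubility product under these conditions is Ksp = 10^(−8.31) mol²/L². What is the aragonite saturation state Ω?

Ω = 0.0731

Ksp = 10^(−8.31) = 4.898×10^-9
Ω = [Ca²⁺][CO3²⁻]/Ksp = (1.79×10^-3)(0.000200×10^-3) / 4.898×10^-9 = 0.0731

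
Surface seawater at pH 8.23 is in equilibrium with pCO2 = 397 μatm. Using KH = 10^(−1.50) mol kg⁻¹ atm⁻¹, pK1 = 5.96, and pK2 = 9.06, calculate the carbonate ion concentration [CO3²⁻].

[CO3²⁻] = 0.346 mmol/kg

[CO2*] = KH · pCO2 = 10^(−1.50) × 397×10^-6 = 1.255×10^-5 mol/kg
α₀ = 1/(1 + K1/[H⁺] + K1K2/[H⁺]²) = 1/(1 + 10^+2.27 + 10^+1.44) = 0.004657
DIC = [CO2*]/α₀ = 1.255×10^-5 / 0.004657 = 2.696 mmol/kg
[CO3²⁻] = α₂·DIC; α₂ = 0.1283, so [CO3²⁻] = 0.1283 × 2.696 = 0.346 mmol/kg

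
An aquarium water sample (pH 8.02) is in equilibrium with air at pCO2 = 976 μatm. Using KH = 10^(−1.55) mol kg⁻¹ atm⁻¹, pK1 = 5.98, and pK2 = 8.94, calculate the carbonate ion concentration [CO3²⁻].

[CO2*] = KH · pCO2 = 10^(−1.55) × 976×10^-6 = 2.751×10^-5 mol/kg
α₀ = 1/(1 + K1/[H⁺] + K1K2/[H⁺]²) = 1/(1 + 10^+2.04 + 10^+1.12) = 0.008076
DIC = [CO2*]/α₀ = 2.751×10^-5 / 0.008076 = 3.406 mmol/kg
[CO3²⁻] = α₂·DIC; α₂ = 0.1065, so [CO3²⁻] = 0.1065 × 3.406 = 0.363 mmol/kg

[CO3²⁻] = 0.363 mmol/kg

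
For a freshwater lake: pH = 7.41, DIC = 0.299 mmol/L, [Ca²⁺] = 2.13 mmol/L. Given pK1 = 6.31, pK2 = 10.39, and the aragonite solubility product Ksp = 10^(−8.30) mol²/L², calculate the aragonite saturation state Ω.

Ω = 0.123

α₂ = 1 / (1 + [H⁺]/K2 + [H⁺]²/(K1K2)) = 1 / (1 + 10^+2.98 + 10^+1.88)
   = 1 / (1 + 954.99 + 75.858) = 1/1031.9 = 0.0009691
[CO3²⁻] = α₂ × DIC = 0.0009691 × 0.299 = 0.0002898 mmol/L = 0.2898 μmol/L
Ksp = 10^(−8.30) = 5.012×10^-9
Ω = [Ca²⁺][CO3²⁻]/Ksp = (2.13×10^-3)(2.898×10^-7) / 5.012×10^-9 = 0.123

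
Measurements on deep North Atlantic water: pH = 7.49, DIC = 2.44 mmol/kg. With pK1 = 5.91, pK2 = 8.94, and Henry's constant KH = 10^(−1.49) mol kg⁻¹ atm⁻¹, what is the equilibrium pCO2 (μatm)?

pCO2 = 1870 μatm

α₀ = 1 / (1 + K1/[H⁺] + K1K2/[H⁺]²) = 1 / (1 + 10^+1.58 + 10^+0.13)
   = 1 / (1 + 38.019 + 1.3490) = 1/40.368 = 0.02477
[CO2*] = α₀ × DIC = 0.02477 × 2.44 = 0.06044 mmol/kg
pCO2 = [CO2*]/KH = 6.044×10^-5 / 3.236×10^-2 = 1870 μatm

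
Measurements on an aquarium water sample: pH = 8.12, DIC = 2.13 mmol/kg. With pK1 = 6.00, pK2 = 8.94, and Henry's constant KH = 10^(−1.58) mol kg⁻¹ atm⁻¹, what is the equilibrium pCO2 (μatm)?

pCO2 = 530 μatm

α₀ = 1 / (1 + K1/[H⁺] + K1K2/[H⁺]²) = 1 / (1 + 10^+2.12 + 10^+1.30)
   = 1 / (1 + 131.83 + 19.953) = 1/152.78 = 0.006545
[CO2*] = α₀ × DIC = 0.006545 × 2.13 = 0.01394 mmol/kg = 13.94 μmol/kg
pCO2 = [CO2*]/KH = 1.394×10^-5 / 2.630×10^-2 = 530 μatm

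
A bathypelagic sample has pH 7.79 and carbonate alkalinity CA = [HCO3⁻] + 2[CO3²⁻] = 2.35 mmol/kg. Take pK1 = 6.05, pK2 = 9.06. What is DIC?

CA = [HCO3⁻] + 2[CO3²⁻] = (α₁ + 2α₂)·DIC
At pH 7.79: [H⁺]/K1 = 10^-1.74 = 0.018197, K2/[H⁺] = 10^-1.27 = 0.053703
α₁ = 1/(1 + 0.018197 + 0.053703) = 1/1.0719 = 0.9329; α₂ = α₁·K2/[H⁺] = 0.05010
α₁ + 2α₂ = 1.0331
DIC = CA / (α₁ + 2α₂) = 2.35 / 1.0331 = 2.27 mmol/kg

DIC = 2.27 mmol/kg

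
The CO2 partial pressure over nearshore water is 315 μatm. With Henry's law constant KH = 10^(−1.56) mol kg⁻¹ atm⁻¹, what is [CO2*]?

[CO2*] = 8.68 μmol/kg

KH = 10^(−1.56) = 2.754×10^-2 mol kg⁻¹ atm⁻¹
[CO2*] = KH · pCO2 = 2.754×10^-2 × 315×10^-6 atm = 8.68×10^-6 mol/kg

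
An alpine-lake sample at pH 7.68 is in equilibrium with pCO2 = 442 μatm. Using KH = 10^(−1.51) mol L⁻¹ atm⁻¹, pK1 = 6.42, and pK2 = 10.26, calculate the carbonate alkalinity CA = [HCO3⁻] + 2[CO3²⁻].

[CO2*] = KH · pCO2 = 10^(−1.51) × 442×10^-6 = 1.366×10^-5 mol/L
α₀ = 1/(1 + K1/[H⁺] + K1K2/[H⁺]²) = 1/(1 + 10^+1.26 + 10^-1.32) = 0.05196
DIC = [CO2*]/α₀ = 1.366×10^-5 / 0.05196 = 0.2629 mmol/L
CA = (α₁ + 2α₂)·DIC = (0.9456 + 2×0.002487) × 0.2629 = 0.250 mmol/L

CA = 0.250 mmol/L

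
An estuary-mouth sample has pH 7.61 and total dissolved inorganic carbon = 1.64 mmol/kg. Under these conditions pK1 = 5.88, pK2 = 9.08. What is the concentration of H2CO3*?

[CO2*] = 0.0290 mmol/kg

α₀ = 1 / (1 + K1/[H⁺] + K1K2/[H⁺]²) = 1 / (1 + 10^+1.73 + 10^+0.26)
   = 1 / (1 + 53.703 + 1.8197) = 1/56.523 = 0.01769
[CO2*] = α₀ × DIC = 0.01769 × 1.64 = 0.0290 mmol/kg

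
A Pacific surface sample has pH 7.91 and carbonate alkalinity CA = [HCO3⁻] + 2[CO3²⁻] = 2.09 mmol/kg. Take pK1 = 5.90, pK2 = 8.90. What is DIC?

CA = [HCO3⁻] + 2[CO3²⁻] = (α₁ + 2α₂)·DIC
At pH 7.91: [H⁺]/K1 = 10^-2.01 = 0.0097724, K2/[H⁺] = 10^-0.99 = 0.10233
α₁ = 1/(1 + 0.0097724 + 0.10233) = 1/1.1121 = 0.8992; α₂ = α₁·K2/[H⁺] = 0.09201
α₁ + 2α₂ = 1.0832
DIC = CA / (α₁ + 2α₂) = 2.09 / 1.0832 = 1.93 mmol/kg

DIC = 1.93 mmol/kg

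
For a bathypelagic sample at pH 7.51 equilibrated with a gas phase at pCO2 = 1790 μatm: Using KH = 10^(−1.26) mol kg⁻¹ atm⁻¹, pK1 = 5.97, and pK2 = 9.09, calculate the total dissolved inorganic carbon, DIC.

[CO2*] = KH · pCO2 = 10^(−1.26) × 1790×10^-6 = 9.837×10^-5 mol/kg
α₀ = 1/(1 + K1/[H⁺] + K1K2/[H⁺]²) = 1/(1 + 10^+1.54 + 10^-0.04) = 0.02733
DIC = [CO2*]/α₀ = 9.837×10^-5 / 0.02733 = 3.60 mmol/kg

DIC = 3.60 mmol/kg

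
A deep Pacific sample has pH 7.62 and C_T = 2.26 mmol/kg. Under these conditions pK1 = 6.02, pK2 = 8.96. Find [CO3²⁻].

α₂ = 1 / (1 + [H⁺]/K2 + [H⁺]²/(K1K2)) = 1 / (1 + 10^+1.34 + 10^-0.26)
   = 1 / (1 + 21.878 + 0.54954) = 1/23.427 = 0.04269
[CO3²⁻] = α₂ × DIC = 0.04269 × 2.26 = 0.0965 mmol/kg

[CO3²⁻] = 0.0965 mmol/kg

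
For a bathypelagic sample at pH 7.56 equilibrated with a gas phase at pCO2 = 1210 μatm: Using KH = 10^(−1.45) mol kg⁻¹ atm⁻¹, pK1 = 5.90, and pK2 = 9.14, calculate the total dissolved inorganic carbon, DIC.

[CO2*] = KH · pCO2 = 10^(−1.45) × 1210×10^-6 = 4.293×10^-5 mol/kg
α₀ = 1/(1 + K1/[H⁺] + K1K2/[H⁺]²) = 1/(1 + 10^+1.66 + 10^+0.08) = 0.02087
DIC = [CO2*]/α₀ = 4.293×10^-5 / 0.02087 = 2.06 mmol/kg

DIC = 2.06 mmol/kg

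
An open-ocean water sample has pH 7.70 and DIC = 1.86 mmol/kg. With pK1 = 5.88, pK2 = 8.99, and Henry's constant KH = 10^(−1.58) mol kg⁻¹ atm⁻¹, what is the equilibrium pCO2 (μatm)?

α₀ = 1 / (1 + K1/[H⁺] + K1K2/[H⁺]²) = 1 / (1 + 10^+1.82 + 10^+0.53)
   = 1 / (1 + 66.069 + 3.3884) = 1/70.458 = 0.01419
[CO2*] = α₀ × DIC = 0.01419 × 1.86 = 0.02640 mmol/kg
pCO2 = [CO2*]/KH = 2.640×10^-5 / 2.630×10^-2 = 1000 μatm

pCO2 = 1000 μatm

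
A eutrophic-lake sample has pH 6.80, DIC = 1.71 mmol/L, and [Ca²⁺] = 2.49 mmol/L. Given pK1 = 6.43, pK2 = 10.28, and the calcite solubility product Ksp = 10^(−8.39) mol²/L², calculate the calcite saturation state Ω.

Ω = 0.243

α₂ = 1 / (1 + [H⁺]/K2 + [H⁺]²/(K1K2)) = 1 / (1 + 10^+3.48 + 10^+3.11)
   = 1 / (1 + 3020.0 + 1288.2) = 1/4309.2 = 0.0002321
[CO3²⁻] = α₂ × DIC = 0.0002321 × 1.71 = 0.0003968 mmol/L = 0.3968 μmol/L
Ksp = 10^(−8.39) = 4.074×10^-9
Ω = [Ca²⁺][CO3²⁻]/Ksp = (2.49×10^-3)(3.968×10^-7) / 4.074×10^-9 = 0.243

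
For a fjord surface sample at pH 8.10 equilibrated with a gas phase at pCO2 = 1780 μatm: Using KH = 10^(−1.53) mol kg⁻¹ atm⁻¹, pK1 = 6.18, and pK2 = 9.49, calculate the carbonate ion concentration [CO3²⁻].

[CO2*] = KH · pCO2 = 10^(−1.53) × 1780×10^-6 = 5.253×10^-5 mol/kg
α₀ = 1/(1 + K1/[H⁺] + K1K2/[H⁺]²) = 1/(1 + 10^+1.92 + 10^+0.53) = 0.01142
DIC = [CO2*]/α₀ = 5.253×10^-5 / 0.01142 = 4.600 mmol/kg
[CO3²⁻] = α₂·DIC; α₂ = 0.03870, so [CO3²⁻] = 0.03870 × 4.600 = 0.178 mmol/kg

[CO3²⁻] = 0.178 mmol/kg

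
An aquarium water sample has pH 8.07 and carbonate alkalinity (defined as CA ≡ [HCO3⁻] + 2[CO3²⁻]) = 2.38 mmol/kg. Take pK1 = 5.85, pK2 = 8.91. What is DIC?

DIC = 2.12 mmol/kg

CA = [HCO3⁻] + 2[CO3²⁻] = (α₁ + 2α₂)·DIC
At pH 8.07: [H⁺]/K1 = 10^-2.22 = 0.0060256, K2/[H⁺] = 10^-0.84 = 0.14454
α₁ = 1/(1 + 0.0060256 + 0.14454) = 1/1.1506 = 0.8691; α₂ = α₁·K2/[H⁺] = 0.1256
α₁ + 2α₂ = 1.1204
DIC = CA / (α₁ + 2α₂) = 2.38 / 1.1204 = 2.12 mmol/kg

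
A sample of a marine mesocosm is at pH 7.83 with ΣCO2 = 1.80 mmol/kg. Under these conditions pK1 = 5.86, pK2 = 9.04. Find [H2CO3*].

α₀ = 1 / (1 + K1/[H⁺] + K1K2/[H⁺]²) = 1 / (1 + 10^+1.97 + 10^+0.76)
   = 1 / (1 + 93.325 + 5.7544) = 1/100.08 = 0.009992
[CO2*] = α₀ × DIC = 0.009992 × 1.80 = 0.0180 mmol/kg = 18.0 μmol/kg

[CO2*] = 18.0 μmol/kg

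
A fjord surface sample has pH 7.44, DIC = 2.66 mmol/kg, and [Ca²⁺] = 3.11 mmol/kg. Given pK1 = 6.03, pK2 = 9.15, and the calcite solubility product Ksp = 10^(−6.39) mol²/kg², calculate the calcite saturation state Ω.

α₂ = 1 / (1 + [H⁺]/K2 + [H⁺]²/(K1K2)) = 1 / (1 + 10^+1.71 + 10^+0.30)
   = 1 / (1 + 51.286 + 1.9953) = 1/54.281 = 0.01842
[CO3²⁻] = α₂ × DIC = 0.01842 × 2.66 = 0.04900 mmol/kg
Ksp = 10^(−6.39) = 4.074×10^-7
Ω = [Ca²⁺][CO3²⁻]/Ksp = (3.11×10^-3)(4.900×10^-5) / 4.074×10^-7 = 0.374

Ω = 0.374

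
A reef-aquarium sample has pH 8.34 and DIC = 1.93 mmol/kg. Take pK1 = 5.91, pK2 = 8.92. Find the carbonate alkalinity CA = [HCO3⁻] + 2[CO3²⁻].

CA = [HCO3⁻] + 2[CO3²⁻] = (α₁ + 2α₂)·DIC
At pH 8.34: [H⁺]/K1 = 10^-2.43 = 0.0037154, K2/[H⁺] = 10^-0.58 = 0.26303
α₁ = 1/(1 + 0.0037154 + 0.26303) = 1/1.2667 = 0.7894; α₂ = α₁·K2/[H⁺] = 0.2076
α₁ + 2α₂ = 1.2047
CA = 1.2047 × 1.93 = 2.33 mmol/kg

CA = 2.33 mmol/kg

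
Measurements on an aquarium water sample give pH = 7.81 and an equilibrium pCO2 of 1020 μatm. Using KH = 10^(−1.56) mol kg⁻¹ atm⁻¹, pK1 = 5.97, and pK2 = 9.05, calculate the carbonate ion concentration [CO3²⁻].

[CO2*] = KH · pCO2 = 10^(−1.56) × 1020×10^-6 = 2.809×10^-5 mol/kg
α₀ = 1/(1 + K1/[H⁺] + K1K2/[H⁺]²) = 1/(1 + 10^+1.84 + 10^+0.60) = 0.01348
DIC = [CO2*]/α₀ = 2.809×10^-5 / 0.01348 = 2.084 mmol/kg
[CO3²⁻] = α₂·DIC; α₂ = 0.05368, so [CO3²⁻] = 0.05368 × 2.084 = 0.112 mmol/kg

[CO3²⁻] = 0.112 mmol/kg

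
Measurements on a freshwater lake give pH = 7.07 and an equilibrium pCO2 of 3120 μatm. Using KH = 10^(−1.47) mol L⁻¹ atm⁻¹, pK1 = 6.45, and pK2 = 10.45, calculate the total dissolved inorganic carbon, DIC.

DIC = 0.547 mmol/L

[CO2*] = KH · pCO2 = 10^(−1.47) × 3120×10^-6 = 1.057×10^-4 mol/L
α₀ = 1/(1 + K1/[H⁺] + K1K2/[H⁺]²) = 1/(1 + 10^+0.62 + 10^-2.76) = 0.1934
DIC = [CO2*]/α₀ = 1.057×10^-4 / 0.1934 = 0.547 mmol/L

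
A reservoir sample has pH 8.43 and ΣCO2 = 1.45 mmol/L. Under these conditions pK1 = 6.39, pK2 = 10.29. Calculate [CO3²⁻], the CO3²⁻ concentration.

α₂ = 1 / (1 + [H⁺]/K2 + [H⁺]²/(K1K2)) = 1 / (1 + 10^+1.86 + 10^-0.18)
   = 1 / (1 + 72.444 + 0.66069) = 1/74.104 = 0.01349
[CO3²⁻] = α₂ × DIC = 0.01349 × 1.45 = 0.0196 mmol/L = 19.6 μmol/L

[CO3²⁻] = 19.6 μmol/L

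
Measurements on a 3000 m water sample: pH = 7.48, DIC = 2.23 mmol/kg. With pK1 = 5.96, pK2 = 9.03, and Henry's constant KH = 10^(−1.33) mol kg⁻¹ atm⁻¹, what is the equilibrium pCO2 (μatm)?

α₀ = 1 / (1 + K1/[H⁺] + K1K2/[H⁺]²) = 1 / (1 + 10^+1.52 + 10^-0.03)
   = 1 / (1 + 33.113 + 0.93325) = 1/35.046 = 0.02853
[CO2*] = α₀ × DIC = 0.02853 × 2.23 = 0.06363 mmol/kg
pCO2 = [CO2*]/KH = 6.363×10^-5 / 4.677×10^-2 = 1360 μatm

pCO2 = 1360 μatm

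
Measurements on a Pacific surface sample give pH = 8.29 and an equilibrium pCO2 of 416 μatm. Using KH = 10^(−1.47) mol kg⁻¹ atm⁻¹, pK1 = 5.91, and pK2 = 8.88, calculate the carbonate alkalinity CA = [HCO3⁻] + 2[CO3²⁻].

CA = 5.12 mmol/kg

[CO2*] = KH · pCO2 = 10^(−1.47) × 416×10^-6 = 1.410×10^-5 mol/kg
α₀ = 1/(1 + K1/[H⁺] + K1K2/[H⁺]²) = 1/(1 + 10^+2.38 + 10^+1.79) = 0.003305
DIC = [CO2*]/α₀ = 1.410×10^-5 / 0.003305 = 4.265 mmol/kg
CA = (α₁ + 2α₂)·DIC = (0.7929 + 2×0.2038) × 4.265 = 5.12 mmol/kg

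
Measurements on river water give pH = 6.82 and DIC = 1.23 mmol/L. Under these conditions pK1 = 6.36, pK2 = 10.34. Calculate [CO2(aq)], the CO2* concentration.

[CO2*] = 0.317 mmol/L

α₀ = 1 / (1 + K1/[H⁺] + K1K2/[H⁺]²) = 1 / (1 + 10^+0.46 + 10^-3.06)
   = 1 / (1 + 2.8840 + 0.00087096) = 1/3.8849 = 0.2574
[CO2*] = α₀ × DIC = 0.2574 × 1.23 = 0.317 mmol/L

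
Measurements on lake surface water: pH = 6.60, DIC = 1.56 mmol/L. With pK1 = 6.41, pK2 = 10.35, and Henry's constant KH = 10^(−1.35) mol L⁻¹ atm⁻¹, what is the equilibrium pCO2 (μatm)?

pCO2 = 1.37×10^4 μatm

α₀ = 1 / (1 + K1/[H⁺] + K1K2/[H⁺]²) = 1 / (1 + 10^+0.19 + 10^-3.56)
   = 1 / (1 + 1.5488 + 0.00027542) = 1/2.5491 = 0.3923
[CO2*] = α₀ × DIC = 0.3923 × 1.56 = 0.6120 mmol/L
pCO2 = [CO2*]/KH = 6.120×10^-4 / 4.467×10^-2 = 1.37×10^4 μatm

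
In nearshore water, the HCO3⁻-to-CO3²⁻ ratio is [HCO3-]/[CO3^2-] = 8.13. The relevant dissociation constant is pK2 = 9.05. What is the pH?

pH = 8.14

From K2 = [H⁺][CO3^2-]/[HCO3-]:  pH = pK2 − log₁₀([HCO3-]/[CO3^2-])
log₁₀(8.13) = +0.910
pH = 9.05 − (+0.910) = 8.14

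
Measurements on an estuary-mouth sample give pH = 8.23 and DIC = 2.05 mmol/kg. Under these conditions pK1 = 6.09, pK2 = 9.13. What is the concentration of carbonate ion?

[CO3²⁻] = 0.228 mmol/kg

α₂ = 1 / (1 + [H⁺]/K2 + [H⁺]²/(K1K2)) = 1 / (1 + 10^+0.90 + 10^-1.24)
   = 1 / (1 + 7.9433 + 0.057544) = 1/9.0008 = 0.1111
[CO3²⁻] = α₂ × DIC = 0.1111 × 2.05 = 0.228 mmol/kg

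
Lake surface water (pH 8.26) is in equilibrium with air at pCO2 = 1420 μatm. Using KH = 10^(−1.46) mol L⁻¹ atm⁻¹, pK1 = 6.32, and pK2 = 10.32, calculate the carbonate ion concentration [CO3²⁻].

[CO2*] = KH · pCO2 = 10^(−1.46) × 1420×10^-6 = 4.924×10^-5 mol/L
α₀ = 1/(1 + K1/[H⁺] + K1K2/[H⁺]²) = 1/(1 + 10^+1.94 + 10^-0.12) = 0.01125
DIC = [CO2*]/α₀ = 4.924×10^-5 / 0.01125 = 4.375 mmol/L
[CO3²⁻] = α₂·DIC; α₂ = 0.008537, so [CO3²⁻] = 0.008537 × 4.375 = 0.0373 mmol/L

[CO3²⁻] = 0.0373 mmol/L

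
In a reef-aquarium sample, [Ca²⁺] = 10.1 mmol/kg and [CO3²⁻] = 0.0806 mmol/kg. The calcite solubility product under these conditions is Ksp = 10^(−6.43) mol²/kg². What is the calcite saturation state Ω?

Ksp = 10^(−6.43) = 3.715×10^-7
Ω = [Ca²⁺][CO3²⁻]/Ksp = (10.1×10^-3)(0.0806×10^-3) / 3.715×10^-7 = 2.19

Ω = 2.19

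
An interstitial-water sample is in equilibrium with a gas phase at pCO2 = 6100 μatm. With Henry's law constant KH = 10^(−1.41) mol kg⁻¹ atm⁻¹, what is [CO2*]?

KH = 10^(−1.41) = 3.890×10^-2 mol kg⁻¹ atm⁻¹
[CO2*] = KH · pCO2 = 3.890×10^-2 × 6100×10^-6 atm = 2.37×10^-4 mol/kg

[CO2*] = 237 μmol/kg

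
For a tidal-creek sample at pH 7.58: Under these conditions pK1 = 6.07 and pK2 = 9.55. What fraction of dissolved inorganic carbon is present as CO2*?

α₀ = 0.0297

α₀ = 1 / (1 + K1/[H⁺] + K1K2/[H⁺]²) = 1 / (1 + 10^+1.51 + 10^-0.46)
   = 1 / (1 + 32.359 + 0.34674) = 1/33.706 = 0.02967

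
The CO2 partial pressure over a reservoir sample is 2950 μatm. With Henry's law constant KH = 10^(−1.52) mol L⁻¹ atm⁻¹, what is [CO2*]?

[CO2*] = 89.1 μmol/L

KH = 10^(−1.52) = 3.020×10^-2 mol L⁻¹ atm⁻¹
[CO2*] = KH · pCO2 = 3.020×10^-2 × 2950×10^-6 atm = 8.91×10^-5 mol/L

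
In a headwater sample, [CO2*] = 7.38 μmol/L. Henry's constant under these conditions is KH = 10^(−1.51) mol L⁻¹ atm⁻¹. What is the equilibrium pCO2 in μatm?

pCO2 = 239 μatm

KH = 10^(−1.51) = 3.090×10^-2 mol L⁻¹ atm⁻¹
pCO2 = [CO2*]/KH = 7.38×10^-6 / 3.090×10^-2 = 2.39×10^-4 atm = 239 μatm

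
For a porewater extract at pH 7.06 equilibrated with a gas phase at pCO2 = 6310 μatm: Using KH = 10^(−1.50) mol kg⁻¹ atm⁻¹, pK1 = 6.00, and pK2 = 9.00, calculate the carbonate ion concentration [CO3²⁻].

[CO2*] = KH · pCO2 = 10^(−1.50) × 6310×10^-6 = 1.995×10^-4 mol/kg
α₀ = 1/(1 + K1/[H⁺] + K1K2/[H⁺]²) = 1/(1 + 10^+1.06 + 10^-0.88) = 0.07928
DIC = [CO2*]/α₀ = 1.995×10^-4 / 0.07928 = 2.517 mmol/kg
[CO3²⁻] = α₂·DIC; α₂ = 0.01045, so [CO3²⁻] = 0.01045 × 2.517 = 0.0263 mmol/kg

[CO3²⁻] = 0.0263 mmol/kg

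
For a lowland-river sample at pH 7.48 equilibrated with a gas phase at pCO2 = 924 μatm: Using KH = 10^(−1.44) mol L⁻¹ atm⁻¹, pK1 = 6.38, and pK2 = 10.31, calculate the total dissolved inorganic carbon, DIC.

[CO2*] = KH · pCO2 = 10^(−1.44) × 924×10^-6 = 3.355×10^-5 mol/L
α₀ = 1/(1 + K1/[H⁺] + K1K2/[H⁺]²) = 1/(1 + 10^+1.10 + 10^-1.73) = 0.07349
DIC = [CO2*]/α₀ = 3.355×10^-5 / 0.07349 = 0.457 mmol/L

DIC = 0.457 mmol/L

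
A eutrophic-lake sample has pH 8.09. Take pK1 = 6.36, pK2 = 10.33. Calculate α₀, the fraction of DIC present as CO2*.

α₀ = 1 / (1 + K1/[H⁺] + K1K2/[H⁺]²) = 1 / (1 + 10^+1.73 + 10^-0.51)
   = 1 / (1 + 53.703 + 0.30903) = 1/55.012 = 0.01818

α₀ = 0.0182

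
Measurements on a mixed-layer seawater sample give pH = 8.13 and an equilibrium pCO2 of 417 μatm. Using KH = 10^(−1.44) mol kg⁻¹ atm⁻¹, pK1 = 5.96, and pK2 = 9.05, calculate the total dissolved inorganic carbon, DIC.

[CO2*] = KH · pCO2 = 10^(−1.44) × 417×10^-6 = 1.514×10^-5 mol/kg
α₀ = 1/(1 + K1/[H⁺] + K1K2/[H⁺]²) = 1/(1 + 10^+2.17 + 10^+1.25) = 0.005999
DIC = [CO2*]/α₀ = 1.514×10^-5 / 0.005999 = 2.52 mmol/kg

DIC = 2.52 mmol/kg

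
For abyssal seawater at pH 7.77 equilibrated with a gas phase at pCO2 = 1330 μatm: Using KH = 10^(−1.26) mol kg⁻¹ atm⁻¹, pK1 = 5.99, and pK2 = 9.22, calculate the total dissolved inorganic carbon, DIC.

[CO2*] = KH · pCO2 = 10^(−1.26) × 1330×10^-6 = 7.309×10^-5 mol/kg
α₀ = 1/(1 + K1/[H⁺] + K1K2/[H⁺]²) = 1/(1 + 10^+1.78 + 10^+0.33) = 0.01577
DIC = [CO2*]/α₀ = 7.309×10^-5 / 0.01577 = 4.63 mmol/kg

DIC = 4.63 mmol/kg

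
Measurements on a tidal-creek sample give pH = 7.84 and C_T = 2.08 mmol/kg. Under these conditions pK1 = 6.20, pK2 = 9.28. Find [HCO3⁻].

α₁ = 1 / (1 + [H⁺]/K1 + K2/[H⁺]) = 1 / (1 + 10^-1.64 + 10^-1.44)
   = 1 / (1 + 0.022909 + 0.036308) = 1/1.0592 = 0.9441
[HCO3⁻] = α₁ × DIC = 0.9441 × 2.08 = 1.96 mmol/kg

[HCO3⁻] = 1.96 mmol/kg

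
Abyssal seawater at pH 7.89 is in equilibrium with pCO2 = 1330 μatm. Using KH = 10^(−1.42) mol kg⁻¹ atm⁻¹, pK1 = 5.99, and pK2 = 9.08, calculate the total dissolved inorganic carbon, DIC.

DIC = 4.33 mmol/kg

[CO2*] = KH · pCO2 = 10^(−1.42) × 1330×10^-6 = 5.057×10^-5 mol/kg
α₀ = 1/(1 + K1/[H⁺] + K1K2/[H⁺]²) = 1/(1 + 10^+1.90 + 10^+0.71) = 0.01169
DIC = [CO2*]/α₀ = 5.057×10^-5 / 0.01169 = 4.33 mmol/kg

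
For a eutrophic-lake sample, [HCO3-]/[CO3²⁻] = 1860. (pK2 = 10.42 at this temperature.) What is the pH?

pH = 7.15

From K2 = [H⁺][CO3²⁻]/[HCO3-]:  pH = pK2 − log₁₀([HCO3-]/[CO3²⁻])
log₁₀(1860) = +3.270
pH = 10.42 − (+3.270) = 7.15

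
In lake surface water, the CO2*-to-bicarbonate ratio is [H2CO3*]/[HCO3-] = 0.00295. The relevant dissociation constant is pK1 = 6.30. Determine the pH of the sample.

pH = 8.83

From K1 = [H⁺][HCO3-]/[H2CO3*]:  pH = pK1 − log₁₀([H2CO3*]/[HCO3-])
log₁₀(0.00295) = -2.530
pH = 6.30 − (-2.530) = 8.83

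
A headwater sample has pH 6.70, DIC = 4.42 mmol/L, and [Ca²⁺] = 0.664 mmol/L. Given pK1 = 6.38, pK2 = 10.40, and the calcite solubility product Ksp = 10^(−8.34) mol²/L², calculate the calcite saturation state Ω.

Ω = 0.0866

α₂ = 1 / (1 + [H⁺]/K2 + [H⁺]²/(K1K2)) = 1 / (1 + 10^+3.70 + 10^+3.38)
   = 1 / (1 + 5011.9 + 2398.8) = 1/7411.7 = 0.0001349
[CO3²⁻] = α₂ × DIC = 0.0001349 × 4.42 = 0.0005964 mmol/L = 0.5964 μmol/L
Ksp = 10^(−8.34) = 4.571×10^-9
Ω = [Ca²⁺][CO3²⁻]/Ksp = (0.664×10^-3)(5.964×10^-7) / 4.571×10^-9 = 0.0866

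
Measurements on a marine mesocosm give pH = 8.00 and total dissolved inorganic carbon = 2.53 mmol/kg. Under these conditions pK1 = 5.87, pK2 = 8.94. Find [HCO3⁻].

[HCO3⁻] = 2.25 mmol/kg

α₁ = 1 / (1 + [H⁺]/K1 + K2/[H⁺]) = 1 / (1 + 10^-2.13 + 10^-0.94)
   = 1 / (1 + 0.0074131 + 0.11482) = 1/1.1222 = 0.8911
[HCO3⁻] = α₁ × DIC = 0.8911 × 2.53 = 2.25 mmol/kg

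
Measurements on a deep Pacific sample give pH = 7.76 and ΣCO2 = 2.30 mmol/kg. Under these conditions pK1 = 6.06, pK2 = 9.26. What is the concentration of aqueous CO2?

α₀ = 1 / (1 + K1/[H⁺] + K1K2/[H⁺]²) = 1 / (1 + 10^+1.70 + 10^+0.20)
   = 1 / (1 + 50.119 + 1.5849) = 1/52.704 = 0.01897
[CO2*] = α₀ × DIC = 0.01897 × 2.30 = 0.0436 mmol/kg

[CO2*] = 0.0436 mmol/kg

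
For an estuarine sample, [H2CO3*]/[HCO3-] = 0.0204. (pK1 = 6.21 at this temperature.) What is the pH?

From K1 = [H⁺][HCO3-]/[H2CO3*]:  pH = pK1 − log₁₀([H2CO3*]/[HCO3-])
log₁₀(0.0204) = -1.690
pH = 6.21 − (-1.690) = 7.90

pH = 7.90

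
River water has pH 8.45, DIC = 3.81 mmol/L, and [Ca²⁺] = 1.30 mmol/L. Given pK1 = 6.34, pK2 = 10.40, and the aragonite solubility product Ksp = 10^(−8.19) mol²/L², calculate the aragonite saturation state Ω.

Ω = 8.45

α₂ = 1 / (1 + [H⁺]/K2 + [H⁺]²/(K1K2)) = 1 / (1 + 10^+1.95 + 10^-0.16)
   = 1 / (1 + 89.125 + 0.69183) = 1/90.817 = 0.01101
[CO3²⁻] = α₂ × DIC = 0.01101 × 3.81 = 0.04195 mmol/L
Ksp = 10^(−8.19) = 6.457×10^-9
Ω = [Ca²⁺][CO3²⁻]/Ksp = (1.30×10^-3)(4.195×10^-5) / 6.457×10^-9 = 8.45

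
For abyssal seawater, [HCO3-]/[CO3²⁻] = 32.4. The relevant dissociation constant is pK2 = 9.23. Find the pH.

pH = 7.72

From K2 = [H⁺][CO3²⁻]/[HCO3-]:  pH = pK2 − log₁₀([HCO3-]/[CO3²⁻])
log₁₀(32.4) = +1.511
pH = 9.23 − (+1.511) = 7.72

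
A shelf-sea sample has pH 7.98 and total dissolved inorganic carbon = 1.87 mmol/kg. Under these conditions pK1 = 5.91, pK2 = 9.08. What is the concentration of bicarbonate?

[HCO3⁻] = 1.72 mmol/kg

α₁ = 1 / (1 + [H⁺]/K1 + K2/[H⁺]) = 1 / (1 + 10^-2.07 + 10^-1.10)
   = 1 / (1 + 0.0085114 + 0.079433) = 1/1.0879 = 0.9192
[HCO3⁻] = α₁ × DIC = 0.9192 × 1.87 = 1.72 mmol/kg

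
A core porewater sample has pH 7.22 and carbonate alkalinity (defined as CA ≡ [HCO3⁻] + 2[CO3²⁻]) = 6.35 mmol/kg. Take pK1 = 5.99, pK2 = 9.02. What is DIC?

DIC = 6.61 mmol/kg

CA = [HCO3⁻] + 2[CO3²⁻] = (α₁ + 2α₂)·DIC
At pH 7.22: [H⁺]/K1 = 10^-1.23 = 0.058884, K2/[H⁺] = 10^-1.80 = 0.015849
α₁ = 1/(1 + 0.058884 + 0.015849) = 1/1.0747 = 0.9305; α₂ = α₁·K2/[H⁺] = 0.01475
α₁ + 2α₂ = 0.9600
DIC = CA / (α₁ + 2α₂) = 6.35 / 0.9600 = 6.61 mmol/kg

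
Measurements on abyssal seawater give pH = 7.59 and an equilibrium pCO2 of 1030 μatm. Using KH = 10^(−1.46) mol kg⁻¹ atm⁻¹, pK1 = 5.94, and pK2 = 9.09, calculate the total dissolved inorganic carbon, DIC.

[CO2*] = KH · pCO2 = 10^(−1.46) × 1030×10^-6 = 3.571×10^-5 mol/kg
α₀ = 1/(1 + K1/[H⁺] + K1K2/[H⁺]²) = 1/(1 + 10^+1.65 + 10^+0.15) = 0.02124
DIC = [CO2*]/α₀ = 3.571×10^-5 / 0.02124 = 1.68 mmol/kg

DIC = 1.68 mmol/kg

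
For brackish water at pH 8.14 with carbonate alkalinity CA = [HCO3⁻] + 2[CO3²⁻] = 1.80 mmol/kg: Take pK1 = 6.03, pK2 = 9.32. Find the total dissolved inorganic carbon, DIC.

CA = [HCO3⁻] + 2[CO3²⁻] = (α₁ + 2α₂)·DIC
At pH 8.14: [H⁺]/K1 = 10^-2.11 = 0.0077625, K2/[H⁺] = 10^-1.18 = 0.066069
α₁ = 1/(1 + 0.0077625 + 0.066069) = 1/1.0738 = 0.9312; α₂ = α₁·K2/[H⁺] = 0.06153
α₁ + 2α₂ = 1.0543
DIC = CA / (α₁ + 2α₂) = 1.80 / 1.0543 = 1.71 mmol/kg

DIC = 1.71 mmol/kg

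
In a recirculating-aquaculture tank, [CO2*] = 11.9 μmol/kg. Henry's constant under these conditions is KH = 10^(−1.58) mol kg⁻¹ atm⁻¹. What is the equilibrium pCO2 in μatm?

pCO2 = 452 μatm

KH = 10^(−1.58) = 2.630×10^-2 mol kg⁻¹ atm⁻¹
pCO2 = [CO2*]/KH = 11.9×10^-6 / 2.630×10^-2 = 4.52×10^-4 atm = 452 μatm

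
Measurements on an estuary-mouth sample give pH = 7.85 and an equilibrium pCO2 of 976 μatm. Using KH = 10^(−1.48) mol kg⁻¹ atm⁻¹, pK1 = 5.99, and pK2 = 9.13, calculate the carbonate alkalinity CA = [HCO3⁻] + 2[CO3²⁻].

[CO2*] = KH · pCO2 = 10^(−1.48) × 976×10^-6 = 3.232×10^-5 mol/kg
α₀ = 1/(1 + K1/[H⁺] + K1K2/[H⁺]²) = 1/(1 + 10^+1.86 + 10^+0.58) = 0.01295
DIC = [CO2*]/α₀ = 3.232×10^-5 / 0.01295 = 2.496 mmol/kg
CA = (α₁ + 2α₂)·DIC = (0.9378 + 2×0.04922) × 2.496 = 2.59 mmol/kg

CA = 2.59 mmol/kg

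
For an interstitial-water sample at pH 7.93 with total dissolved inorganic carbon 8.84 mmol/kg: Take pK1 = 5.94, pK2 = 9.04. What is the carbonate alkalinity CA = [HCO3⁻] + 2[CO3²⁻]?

CA = [HCO3⁻] + 2[CO3²⁻] = (α₁ + 2α₂)·DIC
At pH 7.93: [H⁺]/K1 = 10^-1.99 = 0.010233, K2/[H⁺] = 10^-1.11 = 0.077625
α₁ = 1/(1 + 0.010233 + 0.077625) = 1/1.0879 = 0.9192; α₂ = α₁·K2/[H⁺] = 0.07136
α₁ + 2α₂ = 1.0619
CA = 1.0619 × 8.84 = 9.39 mmol/kg

CA = 9.39 mmol/kg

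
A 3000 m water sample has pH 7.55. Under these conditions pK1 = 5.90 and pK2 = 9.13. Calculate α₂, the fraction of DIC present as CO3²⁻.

α₂ = 1 / (1 + [H⁺]/K2 + [H⁺]²/(K1K2)) = 1 / (1 + 10^+1.58 + 10^-0.07)
   = 1 / (1 + 38.019 + 0.85114) = 1/39.870 = 0.02508

α₂ = 0.0251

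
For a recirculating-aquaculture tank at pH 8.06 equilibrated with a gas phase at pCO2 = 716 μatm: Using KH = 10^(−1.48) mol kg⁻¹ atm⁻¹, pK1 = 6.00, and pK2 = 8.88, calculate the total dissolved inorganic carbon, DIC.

[CO2*] = KH · pCO2 = 10^(−1.48) × 716×10^-6 = 2.371×10^-5 mol/kg
α₀ = 1/(1 + K1/[H⁺] + K1K2/[H⁺]²) = 1/(1 + 10^+2.06 + 10^+1.24) = 0.007508
DIC = [CO2*]/α₀ = 2.371×10^-5 / 0.007508 = 3.16 mmol/kg

DIC = 3.16 mmol/kg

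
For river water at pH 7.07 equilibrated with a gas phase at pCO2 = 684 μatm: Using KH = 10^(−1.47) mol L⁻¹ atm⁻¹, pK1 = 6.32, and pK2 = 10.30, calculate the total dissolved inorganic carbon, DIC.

DIC = 0.154 mmol/L

[CO2*] = KH · pCO2 = 10^(−1.47) × 684×10^-6 = 2.318×10^-5 mol/L
α₀ = 1/(1 + K1/[H⁺] + K1K2/[H⁺]²) = 1/(1 + 10^+0.75 + 10^-2.48) = 0.1509
DIC = [CO2*]/α₀ = 2.318×10^-5 / 0.1509 = 0.154 mmol/L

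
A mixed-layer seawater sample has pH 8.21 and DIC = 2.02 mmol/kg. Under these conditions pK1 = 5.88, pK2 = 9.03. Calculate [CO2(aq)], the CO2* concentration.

[CO2*] = 8.17 μmol/kg

α₀ = 1 / (1 + K1/[H⁺] + K1K2/[H⁺]²) = 1 / (1 + 10^+2.33 + 10^+1.51)
   = 1 / (1 + 213.80 + 32.359) = 1/247.16 = 0.004046
[CO2*] = α₀ × DIC = 0.004046 × 2.02 = 0.00817 mmol/kg = 8.17 μmol/kg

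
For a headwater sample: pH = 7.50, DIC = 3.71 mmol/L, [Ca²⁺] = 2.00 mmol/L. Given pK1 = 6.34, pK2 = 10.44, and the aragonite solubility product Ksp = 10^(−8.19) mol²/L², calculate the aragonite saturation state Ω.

Ω = 1.23

α₂ = 1 / (1 + [H⁺]/K2 + [H⁺]²/(K1K2)) = 1 / (1 + 10^+2.94 + 10^+1.78)
   = 1 / (1 + 870.96 + 60.256) = 1/932.22 = 0.001073
[CO3²⁻] = α₂ × DIC = 0.001073 × 3.71 = 0.003980 mmol/L = 3.980 μmol/L
Ksp = 10^(−8.19) = 6.457×10^-9
Ω = [Ca²⁺][CO3²⁻]/Ksp = (2.00×10^-3)(3.980×10^-6) / 6.457×10^-9 = 1.23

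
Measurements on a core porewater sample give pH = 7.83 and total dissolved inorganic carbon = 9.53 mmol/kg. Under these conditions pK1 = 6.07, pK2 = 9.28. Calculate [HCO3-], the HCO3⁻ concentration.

[HCO3⁻] = 9.05 mmol/kg

α₁ = 1 / (1 + [H⁺]/K1 + K2/[H⁺]) = 1 / (1 + 10^-1.76 + 10^-1.45)
   = 1 / (1 + 0.017378 + 0.035481) = 1/1.0529 = 0.9498
[HCO3⁻] = α₁ × DIC = 0.9498 × 9.53 = 9.05 mmol/kg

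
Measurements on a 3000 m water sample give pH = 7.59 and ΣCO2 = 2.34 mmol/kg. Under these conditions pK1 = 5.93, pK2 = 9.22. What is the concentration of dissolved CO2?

[CO2*] = 0.0490 mmol/kg

α₀ = 1 / (1 + K1/[H⁺] + K1K2/[H⁺]²) = 1 / (1 + 10^+1.66 + 10^+0.03)
   = 1 / (1 + 45.709 + 1.0715) = 1/47.780 = 0.02093
[CO2*] = α₀ × DIC = 0.02093 × 2.34 = 0.0490 mmol/kg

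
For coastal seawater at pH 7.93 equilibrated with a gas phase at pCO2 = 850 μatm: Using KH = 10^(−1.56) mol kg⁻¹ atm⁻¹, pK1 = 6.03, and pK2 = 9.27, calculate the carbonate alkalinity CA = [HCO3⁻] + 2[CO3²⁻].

CA = 2.03 mmol/kg

[CO2*] = KH · pCO2 = 10^(−1.56) × 850×10^-6 = 2.341×10^-5 mol/kg
α₀ = 1/(1 + K1/[H⁺] + K1K2/[H⁺]²) = 1/(1 + 10^+1.90 + 10^+0.56) = 0.01190
DIC = [CO2*]/α₀ = 2.341×10^-5 / 0.01190 = 1.968 mmol/kg
CA = (α₁ + 2α₂)·DIC = (0.9449 + 2×0.04319) × 1.968 = 2.03 mmol/kg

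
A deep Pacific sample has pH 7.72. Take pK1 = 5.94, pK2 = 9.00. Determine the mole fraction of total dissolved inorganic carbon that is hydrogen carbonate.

α₁ = 0.935

α₁ = 1 / (1 + [H⁺]/K1 + K2/[H⁺]) = 1 / (1 + 10^-1.78 + 10^-1.28)
   = 1 / (1 + 0.016596 + 0.052481) = 1/1.0691 = 0.9354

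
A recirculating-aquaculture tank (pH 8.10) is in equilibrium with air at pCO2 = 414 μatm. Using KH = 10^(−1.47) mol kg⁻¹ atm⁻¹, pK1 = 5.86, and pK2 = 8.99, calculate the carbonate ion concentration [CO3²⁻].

[CO3²⁻] = 0.314 mmol/kg

[CO2*] = KH · pCO2 = 10^(−1.47) × 414×10^-6 = 1.403×10^-5 mol/kg
α₀ = 1/(1 + K1/[H⁺] + K1K2/[H⁺]²) = 1/(1 + 10^+2.24 + 10^+1.35) = 0.005072
DIC = [CO2*]/α₀ = 1.403×10^-5 / 0.005072 = 2.766 mmol/kg
[CO3²⁻] = α₂·DIC; α₂ = 0.1135, so [CO3²⁻] = 0.1135 × 2.766 = 0.314 mmol/kg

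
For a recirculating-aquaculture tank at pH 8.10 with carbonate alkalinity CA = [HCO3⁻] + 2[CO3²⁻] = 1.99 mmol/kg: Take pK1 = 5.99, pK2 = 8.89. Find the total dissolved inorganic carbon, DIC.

DIC = 1.76 mmol/kg

CA = [HCO3⁻] + 2[CO3²⁻] = (α₁ + 2α₂)·DIC
At pH 8.10: [H⁺]/K1 = 10^-2.11 = 0.0077625, K2/[H⁺] = 10^-0.79 = 0.16218
α₁ = 1/(1 + 0.0077625 + 0.16218) = 1/1.1699 = 0.8547; α₂ = α₁·K2/[H⁺] = 0.1386
α₁ + 2α₂ = 1.1320
DIC = CA / (α₁ + 2α₂) = 1.99 / 1.1320 = 1.76 mmol/kg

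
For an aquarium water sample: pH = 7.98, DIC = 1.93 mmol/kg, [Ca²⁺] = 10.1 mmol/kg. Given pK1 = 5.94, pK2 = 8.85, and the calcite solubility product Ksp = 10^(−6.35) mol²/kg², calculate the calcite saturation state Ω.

Ω = 5.15

α₂ = 1 / (1 + [H⁺]/K2 + [H⁺]²/(K1K2)) = 1 / (1 + 10^+0.87 + 10^-1.17)
   = 1 / (1 + 7.4131 + 0.067608) = 1/8.4807 = 0.1179
[CO3²⁻] = α₂ × DIC = 0.1179 × 1.93 = 0.2276 mmol/kg
Ksp = 10^(−6.35) = 4.467×10^-7
Ω = [Ca²⁺][CO3²⁻]/Ksp = (10.1×10^-3)(2.276×10^-4) / 4.467×10^-7 = 5.15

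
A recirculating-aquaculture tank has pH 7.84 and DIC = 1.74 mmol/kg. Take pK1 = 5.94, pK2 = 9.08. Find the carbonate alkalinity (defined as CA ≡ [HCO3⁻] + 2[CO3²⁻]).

CA = 1.81 mmol/kg

CA = [HCO3⁻] + 2[CO3²⁻] = (α₁ + 2α₂)·DIC
At pH 7.84: [H⁺]/K1 = 10^-1.90 = 0.012589, K2/[H⁺] = 10^-1.24 = 0.057544
α₁ = 1/(1 + 0.012589 + 0.057544) = 1/1.0701 = 0.9345; α₂ = α₁·K2/[H⁺] = 0.05377
α₁ + 2α₂ = 1.0420
CA = 1.0420 × 1.74 = 1.81 mmol/kg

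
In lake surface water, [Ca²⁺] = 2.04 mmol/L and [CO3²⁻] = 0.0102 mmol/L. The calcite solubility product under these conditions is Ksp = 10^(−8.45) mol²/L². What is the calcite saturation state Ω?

Ω = 5.86

Ksp = 10^(−8.45) = 3.548×10^-9
Ω = [Ca²⁺][CO3²⁻]/Ksp = (2.04×10^-3)(0.0102×10^-3) / 3.548×10^-9 = 5.86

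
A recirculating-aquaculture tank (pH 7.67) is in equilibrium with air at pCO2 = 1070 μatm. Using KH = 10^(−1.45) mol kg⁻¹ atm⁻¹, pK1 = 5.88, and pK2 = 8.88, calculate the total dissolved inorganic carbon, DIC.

[CO2*] = KH · pCO2 = 10^(−1.45) × 1070×10^-6 = 3.797×10^-5 mol/kg
α₀ = 1/(1 + K1/[H⁺] + K1K2/[H⁺]²) = 1/(1 + 10^+1.79 + 10^+0.58) = 0.01505
DIC = [CO2*]/α₀ = 3.797×10^-5 / 0.01505 = 2.52 mmol/kg

DIC = 2.52 mmol/kg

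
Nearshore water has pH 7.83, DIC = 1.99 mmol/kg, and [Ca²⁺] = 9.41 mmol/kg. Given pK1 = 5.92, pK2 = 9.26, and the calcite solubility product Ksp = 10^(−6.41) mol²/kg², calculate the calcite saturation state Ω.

α₂ = 1 / (1 + [H⁺]/K2 + [H⁺]²/(K1K2)) = 1 / (1 + 10^+1.43 + 10^-0.48)
   = 1 / (1 + 26.915 + 0.33113) = 1/28.246 = 0.03540
[CO3²⁻] = α₂ × DIC = 0.03540 × 1.99 = 0.07045 mmol/kg
Ksp = 10^(−6.41) = 3.890×10^-7
Ω = [Ca²⁺][CO3²⁻]/Ksp = (9.41×10^-3)(7.045×10^-5) / 3.890×10^-7 = 1.70

Ω = 1.70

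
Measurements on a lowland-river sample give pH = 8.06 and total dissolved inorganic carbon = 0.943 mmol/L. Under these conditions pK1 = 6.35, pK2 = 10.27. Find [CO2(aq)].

α₀ = 1 / (1 + K1/[H⁺] + K1K2/[H⁺]²) = 1 / (1 + 10^+1.71 + 10^-0.50)
   = 1 / (1 + 51.286 + 0.31623) = 1/52.602 = 0.01901
[CO2*] = α₀ × DIC = 0.01901 × 0.943 = 0.0179 mmol/L = 17.9 μmol/L

[CO2*] = 17.9 μmol/L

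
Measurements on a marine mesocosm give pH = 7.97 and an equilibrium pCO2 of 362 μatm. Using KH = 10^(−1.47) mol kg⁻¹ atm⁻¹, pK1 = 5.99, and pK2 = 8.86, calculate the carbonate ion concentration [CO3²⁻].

[CO2*] = KH · pCO2 = 10^(−1.47) × 362×10^-6 = 1.227×10^-5 mol/kg
α₀ = 1/(1 + K1/[H⁺] + K1K2/[H⁺]²) = 1/(1 + 10^+1.98 + 10^+1.09) = 0.009191
DIC = [CO2*]/α₀ = 1.227×10^-5 / 0.009191 = 1.335 mmol/kg
[CO3²⁻] = α₂·DIC; α₂ = 0.1131, so [CO3²⁻] = 0.1131 × 1.335 = 0.151 mmol/kg

[CO3²⁻] = 0.151 mmol/kg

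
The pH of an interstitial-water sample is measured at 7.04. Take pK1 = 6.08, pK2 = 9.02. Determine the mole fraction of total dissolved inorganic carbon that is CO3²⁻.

α₂ = 0.00935

α₂ = 1 / (1 + [H⁺]/K2 + [H⁺]²/(K1K2)) = 1 / (1 + 10^+1.98 + 10^+1.02)
   = 1 / (1 + 95.499 + 10.471) = 1/106.97 = 0.009348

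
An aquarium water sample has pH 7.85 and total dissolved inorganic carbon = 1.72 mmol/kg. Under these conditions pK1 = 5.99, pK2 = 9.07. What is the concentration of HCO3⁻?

[HCO3⁻] = 1.60 mmol/kg

α₁ = 1 / (1 + [H⁺]/K1 + K2/[H⁺]) = 1 / (1 + 10^-1.86 + 10^-1.22)
   = 1 / (1 + 0.013804 + 0.060256) = 1/1.0741 = 0.9310
[HCO3⁻] = α₁ × DIC = 0.9310 × 1.72 = 1.60 mmol/kg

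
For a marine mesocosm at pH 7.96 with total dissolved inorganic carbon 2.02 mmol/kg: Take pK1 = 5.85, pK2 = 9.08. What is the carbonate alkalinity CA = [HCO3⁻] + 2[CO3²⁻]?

CA = [HCO3⁻] + 2[CO3²⁻] = (α₁ + 2α₂)·DIC
At pH 7.96: [H⁺]/K1 = 10^-2.11 = 0.0077625, K2/[H⁺] = 10^-1.12 = 0.075858
α₁ = 1/(1 + 0.0077625 + 0.075858) = 1/1.0836 = 0.9228; α₂ = α₁·K2/[H⁺] = 0.07000
α₁ + 2α₂ = 1.0628
CA = 1.0628 × 2.02 = 2.15 mmol/kg

CA = 2.15 mmol/kg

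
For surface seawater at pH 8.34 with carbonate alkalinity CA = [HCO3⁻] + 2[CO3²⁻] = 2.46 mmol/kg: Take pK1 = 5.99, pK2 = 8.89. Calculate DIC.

DIC = 2.02 mmol/kg

CA = [HCO3⁻] + 2[CO3²⁻] = (α₁ + 2α₂)·DIC
At pH 8.34: [H⁺]/K1 = 10^-2.35 = 0.0044668, K2/[H⁺] = 10^-0.55 = 0.28184
α₁ = 1/(1 + 0.0044668 + 0.28184) = 1/1.2863 = 0.7774; α₂ = α₁·K2/[H⁺] = 0.2191
α₁ + 2α₂ = 1.2156
DIC = CA / (α₁ + 2α₂) = 2.46 / 1.2156 = 2.02 mmol/kg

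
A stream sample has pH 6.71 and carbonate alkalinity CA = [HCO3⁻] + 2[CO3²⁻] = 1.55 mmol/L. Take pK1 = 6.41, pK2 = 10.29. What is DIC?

CA = [HCO3⁻] + 2[CO3²⁻] = (α₁ + 2α₂)·DIC
At pH 6.71: [H⁺]/K1 = 10^-0.30 = 0.50119, K2/[H⁺] = 10^-3.58 = 0.00026303
α₁ = 1/(1 + 0.50119 + 0.00026303) = 1/1.5015 = 0.6660; α₂ = α₁·K2/[H⁺] = 0.0001752
α₁ + 2α₂ = 0.6664
DIC = CA / (α₁ + 2α₂) = 1.55 / 0.6664 = 2.33 mmol/L

DIC = 2.33 mmol/L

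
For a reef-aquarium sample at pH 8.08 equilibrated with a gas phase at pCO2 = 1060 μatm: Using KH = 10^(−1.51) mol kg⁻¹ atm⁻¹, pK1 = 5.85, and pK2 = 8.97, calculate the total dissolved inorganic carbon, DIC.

DIC = 6.31 mmol/kg

[CO2*] = KH · pCO2 = 10^(−1.51) × 1060×10^-6 = 3.276×10^-5 mol/kg
α₀ = 1/(1 + K1/[H⁺] + K1K2/[H⁺]²) = 1/(1 + 10^+2.23 + 10^+1.34) = 0.005189
DIC = [CO2*]/α₀ = 3.276×10^-5 / 0.005189 = 6.31 mmol/kg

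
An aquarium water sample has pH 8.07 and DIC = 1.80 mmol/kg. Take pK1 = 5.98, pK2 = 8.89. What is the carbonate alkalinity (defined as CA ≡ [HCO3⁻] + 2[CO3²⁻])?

CA = [HCO3⁻] + 2[CO3²⁻] = (α₁ + 2α₂)·DIC
At pH 8.07: [H⁺]/K1 = 10^-2.09 = 0.0081283, K2/[H⁺] = 10^-0.82 = 0.15136
α₁ = 1/(1 + 0.0081283 + 0.15136) = 1/1.1595 = 0.8625; α₂ = α₁·K2/[H⁺] = 0.1305
α₁ + 2α₂ = 1.1235
CA = 1.1235 × 1.80 = 2.02 mmol/kg

CA = 2.02 mmol/kg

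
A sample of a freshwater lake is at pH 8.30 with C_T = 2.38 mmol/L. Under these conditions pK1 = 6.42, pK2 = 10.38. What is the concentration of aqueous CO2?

α₀ = 1 / (1 + K1/[H⁺] + K1K2/[H⁺]²) = 1 / (1 + 10^+1.88 + 10^-0.20)
   = 1 / (1 + 75.858 + 0.63096) = 1/77.489 = 0.01291
[CO2*] = α₀ × DIC = 0.01291 × 2.38 = 0.0307 mmol/L

[CO2*] = 0.0307 mmol/L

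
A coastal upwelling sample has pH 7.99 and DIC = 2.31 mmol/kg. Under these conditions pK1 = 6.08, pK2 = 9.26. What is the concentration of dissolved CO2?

α₀ = 1 / (1 + K1/[H⁺] + K1K2/[H⁺]²) = 1 / (1 + 10^+1.91 + 10^+0.64)
   = 1 / (1 + 81.283 + 4.3652) = 1/86.648 = 0.01154
[CO2*] = α₀ × DIC = 0.01154 × 2.31 = 0.0267 mmol/kg

[CO2*] = 0.0267 mmol/kg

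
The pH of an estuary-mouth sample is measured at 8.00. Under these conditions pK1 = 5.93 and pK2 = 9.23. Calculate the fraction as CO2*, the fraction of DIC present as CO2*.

α₀ = 0.00797

α₀ = 1 / (1 + K1/[H⁺] + K1K2/[H⁺]²) = 1 / (1 + 10^+2.07 + 10^+0.84)
   = 1 / (1 + 117.49 + 6.9183) = 1/125.41 = 0.007974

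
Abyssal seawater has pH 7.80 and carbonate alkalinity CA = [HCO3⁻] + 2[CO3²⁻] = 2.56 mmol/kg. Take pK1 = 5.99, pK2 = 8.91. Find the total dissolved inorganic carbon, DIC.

CA = [HCO3⁻] + 2[CO3²⁻] = (α₁ + 2α₂)·DIC
At pH 7.80: [H⁺]/K1 = 10^-1.81 = 0.015488, K2/[H⁺] = 10^-1.11 = 0.077625
α₁ = 1/(1 + 0.015488 + 0.077625) = 1/1.0931 = 0.9148; α₂ = α₁·K2/[H⁺] = 0.07101
α₁ + 2α₂ = 1.0568
DIC = CA / (α₁ + 2α₂) = 2.56 / 1.0568 = 2.42 mmol/kg

DIC = 2.42 mmol/kg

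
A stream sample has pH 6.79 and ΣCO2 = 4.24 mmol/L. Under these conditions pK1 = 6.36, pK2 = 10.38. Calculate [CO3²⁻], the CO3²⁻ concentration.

[CO3²⁻] = 0.794 μmol/L

α₂ = 1 / (1 + [H⁺]/K2 + [H⁺]²/(K1K2)) = 1 / (1 + 10^+3.59 + 10^+3.16)
   = 1 / (1 + 3890.5 + 1445.4) = 1/5336.9 = 0.0001874
[CO3²⁻] = α₂ × DIC = 0.0001874 × 4.24 = 0.000794 mmol/L = 0.794 μmol/L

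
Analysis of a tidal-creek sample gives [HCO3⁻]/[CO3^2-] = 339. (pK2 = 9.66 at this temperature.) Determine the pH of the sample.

pH = 7.13

From K2 = [H⁺][CO3^2-]/[HCO3⁻]:  pH = pK2 − log₁₀([HCO3⁻]/[CO3^2-])
log₁₀(339) = +2.530
pH = 9.66 − (+2.530) = 7.13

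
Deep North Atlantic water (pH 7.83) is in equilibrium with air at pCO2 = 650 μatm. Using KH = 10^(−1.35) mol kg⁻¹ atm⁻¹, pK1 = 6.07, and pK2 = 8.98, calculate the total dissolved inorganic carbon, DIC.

[CO2*] = KH · pCO2 = 10^(−1.35) × 650×10^-6 = 2.903×10^-5 mol/kg
α₀ = 1/(1 + K1/[H⁺] + K1K2/[H⁺]²) = 1/(1 + 10^+1.76 + 10^+0.61) = 0.01597
DIC = [CO2*]/α₀ = 2.903×10^-5 / 0.01597 = 1.82 mmol/kg

DIC = 1.82 mmol/kg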